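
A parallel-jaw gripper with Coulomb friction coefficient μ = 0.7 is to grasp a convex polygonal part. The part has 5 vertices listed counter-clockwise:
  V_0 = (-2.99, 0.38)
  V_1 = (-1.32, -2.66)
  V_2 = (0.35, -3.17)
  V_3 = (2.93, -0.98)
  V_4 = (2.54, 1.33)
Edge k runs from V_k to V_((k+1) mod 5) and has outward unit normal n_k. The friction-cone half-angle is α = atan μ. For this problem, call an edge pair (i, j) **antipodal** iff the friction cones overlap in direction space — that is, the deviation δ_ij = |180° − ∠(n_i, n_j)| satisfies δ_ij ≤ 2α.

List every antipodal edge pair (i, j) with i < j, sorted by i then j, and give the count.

count = 4; pairs: (0,3), (1,3), (1,4), (2,4)

α = atan 0.7 = 34.99°;  2α = 69.98°
n_0 = (-0.8765, -0.4815)
n_1 = (-0.2921, -0.9564)
n_2 = (+0.6471, -0.7624)
n_3 = (+0.9860, +0.1665)
n_4 = (-0.1693, +0.9856)
  (0,1): δ = 135.76°  ·
  (0,2): δ = 78.46°  ·
  (0,3): δ = 19.20°  ✓
  (0,4): δ = 70.97°  ·
  (1,2): δ = 122.69°  ·
  (1,3): δ = 63.43°  ✓
  (1,4): δ = 26.73°  ✓
  (2,3): δ = 120.74°  ·
  (2,4): δ = 30.58°  ✓
  (3,4): δ = 89.84°  ·
antipodal pairs: 4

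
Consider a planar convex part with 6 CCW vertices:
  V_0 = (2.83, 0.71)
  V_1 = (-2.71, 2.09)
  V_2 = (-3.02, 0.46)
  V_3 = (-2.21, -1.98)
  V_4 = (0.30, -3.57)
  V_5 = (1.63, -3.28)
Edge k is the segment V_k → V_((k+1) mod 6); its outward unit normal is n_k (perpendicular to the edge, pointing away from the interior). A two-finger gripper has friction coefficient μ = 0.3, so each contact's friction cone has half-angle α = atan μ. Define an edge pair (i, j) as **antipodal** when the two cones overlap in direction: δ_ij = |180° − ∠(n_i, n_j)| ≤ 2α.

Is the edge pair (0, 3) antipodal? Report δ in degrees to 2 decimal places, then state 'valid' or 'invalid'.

δ = 18.37°, valid

α = atan 0.3 = 16.70°;  2α = 33.40°
edge 0: e_0 = (-5.54, +1.38);  n_0 = (+0.2417, +0.9703)
edge 3: e_3 = (+2.51, -1.59);  n_3 = (-0.5351, -0.8448)
∠(n_0, n_3) = 161.63°
δ = |180° − 161.63°| = 18.37°
18.37° ≤ 2α = 33.40°  →  valid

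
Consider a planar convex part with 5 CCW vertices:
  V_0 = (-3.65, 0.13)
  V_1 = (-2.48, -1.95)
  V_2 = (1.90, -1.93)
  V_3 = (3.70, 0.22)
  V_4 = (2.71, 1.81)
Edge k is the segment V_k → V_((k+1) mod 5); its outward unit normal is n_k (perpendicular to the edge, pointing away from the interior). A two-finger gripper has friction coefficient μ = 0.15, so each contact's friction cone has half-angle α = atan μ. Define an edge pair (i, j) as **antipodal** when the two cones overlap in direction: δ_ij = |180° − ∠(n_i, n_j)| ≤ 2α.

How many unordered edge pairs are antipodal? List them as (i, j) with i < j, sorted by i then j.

α = atan 0.15 = 8.53°;  2α = 17.06°
n_0 = (-0.8716, -0.4903)
n_1 = (+0.0046, -1.0000)
n_2 = (+0.7668, -0.6419)
n_3 = (+0.8489, +0.5286)
n_4 = (-0.2554, +0.9668)
  (0,1): δ = 119.10°  ·
  (0,2): δ = 69.29°  ·
  (0,3): δ = 2.55°  ✓
  (0,4): δ = 75.44°  ·
  (1,2): δ = 130.20°  ·
  (1,3): δ = 58.35°  ·
  (1,4): δ = 14.54°  ✓
  (2,3): δ = 108.16°  ·
  (2,4): δ = 35.27°  ·
  (3,4): δ = 107.11°  ·
antipodal pairs: 2

count = 2; pairs: (0,3), (1,4)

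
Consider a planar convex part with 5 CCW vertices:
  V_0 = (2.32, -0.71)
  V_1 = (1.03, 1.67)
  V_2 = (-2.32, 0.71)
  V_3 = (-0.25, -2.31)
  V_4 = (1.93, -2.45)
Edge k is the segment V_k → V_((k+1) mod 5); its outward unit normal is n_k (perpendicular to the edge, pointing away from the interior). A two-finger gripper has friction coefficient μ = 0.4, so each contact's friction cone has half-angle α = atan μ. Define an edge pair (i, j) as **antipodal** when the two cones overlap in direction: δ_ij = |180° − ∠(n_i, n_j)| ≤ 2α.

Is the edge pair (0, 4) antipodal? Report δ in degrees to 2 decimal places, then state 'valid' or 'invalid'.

δ = 138.91°, invalid

α = atan 0.4 = 21.80°;  2α = 43.60°
edge 0: e_0 = (-1.29, +2.38);  n_0 = (+0.8792, +0.4765)
edge 4: e_4 = (+0.39, +1.74);  n_4 = (+0.9758, -0.2187)
∠(n_0, n_4) = 41.09°
δ = |180° − 41.09°| = 138.91°
138.91° > 2α = 43.60°  →  invalid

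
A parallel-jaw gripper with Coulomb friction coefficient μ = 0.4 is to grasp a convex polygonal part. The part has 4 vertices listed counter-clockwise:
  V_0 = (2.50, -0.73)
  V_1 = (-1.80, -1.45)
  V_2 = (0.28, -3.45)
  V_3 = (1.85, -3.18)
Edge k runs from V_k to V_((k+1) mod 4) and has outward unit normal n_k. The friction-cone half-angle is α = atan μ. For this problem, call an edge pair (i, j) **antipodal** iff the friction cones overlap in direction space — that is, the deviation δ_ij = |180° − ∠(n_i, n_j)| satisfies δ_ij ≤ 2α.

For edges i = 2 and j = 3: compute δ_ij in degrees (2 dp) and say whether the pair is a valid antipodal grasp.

δ = 114.62°, invalid

α = atan 0.4 = 21.80°;  2α = 43.60°
edge 2: e_2 = (+1.57, +0.27);  n_2 = (+0.1695, -0.9855)
edge 3: e_3 = (+0.65, +2.45);  n_3 = (+0.9666, -0.2564)
∠(n_2, n_3) = 65.38°
δ = |180° − 65.38°| = 114.62°
114.62° > 2α = 43.60°  →  invalid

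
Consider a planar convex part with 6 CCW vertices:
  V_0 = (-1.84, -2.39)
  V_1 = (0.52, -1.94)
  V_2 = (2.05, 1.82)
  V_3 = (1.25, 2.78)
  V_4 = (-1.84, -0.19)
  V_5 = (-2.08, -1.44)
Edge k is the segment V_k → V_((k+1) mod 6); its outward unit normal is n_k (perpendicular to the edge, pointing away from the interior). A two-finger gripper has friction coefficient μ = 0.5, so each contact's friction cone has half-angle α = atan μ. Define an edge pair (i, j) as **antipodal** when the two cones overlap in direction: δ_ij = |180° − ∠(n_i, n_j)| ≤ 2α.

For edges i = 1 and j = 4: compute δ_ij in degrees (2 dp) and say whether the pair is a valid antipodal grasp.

δ = 11.27°, valid

α = atan 0.5 = 26.57°;  2α = 53.13°
edge 1: e_1 = (+1.53, +3.76);  n_1 = (+0.9263, -0.3769)
edge 4: e_4 = (-0.24, -1.25);  n_4 = (-0.9821, +0.1886)
∠(n_1, n_4) = 168.73°
δ = |180° − 168.73°| = 11.27°
11.27° ≤ 2α = 53.13°  →  valid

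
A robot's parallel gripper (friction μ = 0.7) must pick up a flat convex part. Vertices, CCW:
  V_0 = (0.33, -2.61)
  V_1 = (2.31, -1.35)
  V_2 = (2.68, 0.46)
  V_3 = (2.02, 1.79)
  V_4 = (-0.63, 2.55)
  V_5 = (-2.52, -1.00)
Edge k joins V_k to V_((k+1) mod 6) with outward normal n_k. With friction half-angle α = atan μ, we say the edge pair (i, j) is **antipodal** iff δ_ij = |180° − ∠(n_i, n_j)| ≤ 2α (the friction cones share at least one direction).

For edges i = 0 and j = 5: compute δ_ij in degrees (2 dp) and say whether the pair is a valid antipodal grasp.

α = atan 0.7 = 34.99°;  2α = 69.98°
edge 0: e_0 = (+1.98, +1.26);  n_0 = (+0.5369, -0.8437)
edge 5: e_5 = (+2.85, -1.61);  n_5 = (-0.4919, -0.8707)
∠(n_0, n_5) = 61.93°
δ = |180° − 61.93°| = 118.07°
118.07° > 2α = 69.98°  →  invalid

δ = 118.07°, invalid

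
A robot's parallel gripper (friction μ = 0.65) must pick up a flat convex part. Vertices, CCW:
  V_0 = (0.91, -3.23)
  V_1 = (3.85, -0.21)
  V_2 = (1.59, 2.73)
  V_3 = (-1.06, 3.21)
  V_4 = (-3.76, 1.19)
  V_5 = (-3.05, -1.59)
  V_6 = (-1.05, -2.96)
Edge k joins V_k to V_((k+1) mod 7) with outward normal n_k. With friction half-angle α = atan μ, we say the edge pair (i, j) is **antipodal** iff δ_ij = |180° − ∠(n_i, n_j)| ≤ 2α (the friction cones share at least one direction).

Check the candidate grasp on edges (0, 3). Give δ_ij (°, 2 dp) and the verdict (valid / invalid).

δ = 8.97°, valid

α = atan 0.65 = 33.02°;  2α = 66.05°
edge 0: e_0 = (+2.94, +3.02);  n_0 = (+0.7165, -0.6976)
edge 3: e_3 = (-2.70, -2.02);  n_3 = (-0.5991, +0.8007)
∠(n_0, n_3) = 171.03°
δ = |180° − 171.03°| = 8.97°
8.97° ≤ 2α = 66.05°  →  valid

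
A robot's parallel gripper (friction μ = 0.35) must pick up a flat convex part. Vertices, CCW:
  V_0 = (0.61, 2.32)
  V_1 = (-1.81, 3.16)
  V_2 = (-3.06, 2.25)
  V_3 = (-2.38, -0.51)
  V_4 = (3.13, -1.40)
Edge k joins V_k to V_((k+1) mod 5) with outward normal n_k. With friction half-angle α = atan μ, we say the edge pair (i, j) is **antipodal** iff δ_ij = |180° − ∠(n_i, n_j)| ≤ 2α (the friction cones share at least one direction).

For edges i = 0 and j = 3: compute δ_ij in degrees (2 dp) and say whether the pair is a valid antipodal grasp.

α = atan 0.35 = 19.29°;  2α = 38.58°
edge 0: e_0 = (-2.42, +0.84);  n_0 = (+0.3279, +0.9447)
edge 3: e_3 = (+5.51, -0.89);  n_3 = (-0.1595, -0.9872)
∠(n_0, n_3) = 170.03°
δ = |180° − 170.03°| = 9.97°
9.97° ≤ 2α = 38.58°  →  valid

δ = 9.97°, valid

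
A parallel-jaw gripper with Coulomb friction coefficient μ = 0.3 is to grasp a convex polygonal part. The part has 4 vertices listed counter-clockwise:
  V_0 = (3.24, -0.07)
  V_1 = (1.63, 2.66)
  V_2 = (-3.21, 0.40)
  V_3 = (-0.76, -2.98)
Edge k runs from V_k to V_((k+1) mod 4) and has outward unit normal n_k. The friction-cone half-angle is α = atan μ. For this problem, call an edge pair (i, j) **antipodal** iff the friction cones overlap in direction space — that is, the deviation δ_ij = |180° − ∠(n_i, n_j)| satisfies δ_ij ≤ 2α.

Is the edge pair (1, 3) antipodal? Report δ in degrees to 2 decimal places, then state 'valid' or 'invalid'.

α = atan 0.3 = 16.70°;  2α = 33.40°
edge 1: e_1 = (-4.84, -2.26);  n_1 = (-0.4231, +0.9061)
edge 3: e_3 = (+4.00, +2.91);  n_3 = (+0.5883, -0.8086)
∠(n_1, n_3) = 168.99°
δ = |180° − 168.99°| = 11.01°
11.01° ≤ 2α = 33.40°  →  valid

δ = 11.01°, valid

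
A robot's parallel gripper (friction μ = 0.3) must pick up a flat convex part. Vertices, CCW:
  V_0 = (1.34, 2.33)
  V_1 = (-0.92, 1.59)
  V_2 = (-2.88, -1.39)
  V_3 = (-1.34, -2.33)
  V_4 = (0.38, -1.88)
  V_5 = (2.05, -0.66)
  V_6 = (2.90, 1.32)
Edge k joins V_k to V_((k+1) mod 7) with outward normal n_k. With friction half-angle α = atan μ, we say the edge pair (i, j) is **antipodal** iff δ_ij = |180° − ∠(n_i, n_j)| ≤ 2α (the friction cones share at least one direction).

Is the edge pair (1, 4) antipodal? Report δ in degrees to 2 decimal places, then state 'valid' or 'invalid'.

α = atan 0.3 = 16.70°;  2α = 33.40°
edge 1: e_1 = (-1.96, -2.98);  n_1 = (-0.8355, +0.5495)
edge 4: e_4 = (+1.67, +1.22);  n_4 = (+0.5899, -0.8075)
∠(n_1, n_4) = 159.48°
δ = |180° − 159.48°| = 20.52°
20.52° ≤ 2α = 33.40°  →  valid

δ = 20.52°, valid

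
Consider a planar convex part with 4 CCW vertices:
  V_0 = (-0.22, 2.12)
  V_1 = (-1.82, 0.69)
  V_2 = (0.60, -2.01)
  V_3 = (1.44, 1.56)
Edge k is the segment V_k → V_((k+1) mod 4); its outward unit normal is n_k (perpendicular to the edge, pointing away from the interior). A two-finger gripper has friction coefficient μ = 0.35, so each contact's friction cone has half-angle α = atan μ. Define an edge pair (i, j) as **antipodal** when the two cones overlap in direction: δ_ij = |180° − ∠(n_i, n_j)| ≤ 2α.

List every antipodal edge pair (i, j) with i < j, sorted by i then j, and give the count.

α = atan 0.35 = 19.29°;  2α = 38.58°
n_0 = (-0.6664, +0.7456)
n_1 = (-0.7447, -0.6674)
n_2 = (+0.9734, -0.2290)
n_3 = (+0.3197, +0.9475)
  (0,1): δ = 89.92°  ·
  (0,2): δ = 34.97°  ✓
  (0,3): δ = 119.57°  ·
  (1,2): δ = 55.11°  ·
  (1,3): δ = 29.49°  ✓
  (2,3): δ = 95.40°  ·
antipodal pairs: 2

count = 2; pairs: (0,2), (1,3)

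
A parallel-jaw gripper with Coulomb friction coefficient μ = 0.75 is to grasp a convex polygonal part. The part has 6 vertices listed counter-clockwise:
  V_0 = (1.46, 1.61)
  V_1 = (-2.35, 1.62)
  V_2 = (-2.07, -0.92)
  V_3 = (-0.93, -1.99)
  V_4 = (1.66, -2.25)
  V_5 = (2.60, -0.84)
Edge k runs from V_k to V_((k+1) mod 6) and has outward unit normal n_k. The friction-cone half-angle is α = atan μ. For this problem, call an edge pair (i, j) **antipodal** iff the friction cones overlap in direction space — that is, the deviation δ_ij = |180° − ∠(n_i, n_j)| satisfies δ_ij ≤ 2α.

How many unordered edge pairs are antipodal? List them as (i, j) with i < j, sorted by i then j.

count = 7; pairs: (0,2), (0,3), (0,4), (1,4), (1,5), (2,5), (3,5)

α = atan 0.75 = 36.87°;  2α = 73.74°
n_0 = (+0.0026, +1.0000)
n_1 = (-0.9940, -0.1096)
n_2 = (-0.6844, -0.7291)
n_3 = (-0.0999, -0.9950)
n_4 = (+0.8321, -0.5547)
n_5 = (+0.9067, +0.4219)
  (0,1): δ = 83.56°  ·
  (0,2): δ = 43.04°  ✓
  (0,3): δ = 5.58°  ✓
  (0,4): δ = 56.46°  ✓
  (0,5): δ = 115.10°  ·
  (1,2): δ = 139.48°  ·
  (1,3): δ = 102.02°  ·
  (1,4): δ = 39.98°  ✓
  (1,5): δ = 18.66°  ✓
  (2,3): δ = 142.55°  ·
  (2,4): δ = 80.50°  ·
  (2,5): δ = 21.86°  ✓
  (3,4): δ = 117.96°  ·
  (3,5): δ = 59.31°  ✓
  (4,5): δ = 121.36°  ·
antipodal pairs: 7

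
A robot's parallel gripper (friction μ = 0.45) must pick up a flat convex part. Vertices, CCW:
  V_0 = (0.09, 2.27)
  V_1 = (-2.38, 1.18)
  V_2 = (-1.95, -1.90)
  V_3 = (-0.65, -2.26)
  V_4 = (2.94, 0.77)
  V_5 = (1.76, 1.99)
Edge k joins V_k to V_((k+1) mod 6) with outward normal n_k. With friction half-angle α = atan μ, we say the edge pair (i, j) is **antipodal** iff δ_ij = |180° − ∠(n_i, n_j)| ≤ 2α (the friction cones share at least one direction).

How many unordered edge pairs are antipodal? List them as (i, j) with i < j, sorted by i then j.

α = atan 0.45 = 24.23°;  2α = 48.46°
n_0 = (-0.4037, +0.9149)
n_1 = (-0.9904, -0.1383)
n_2 = (-0.2669, -0.9637)
n_3 = (+0.6450, -0.7642)
n_4 = (+0.7188, +0.6952)
n_5 = (+0.1654, +0.9862)
  (0,1): δ = 105.86°  ·
  (0,2): δ = 39.29°  ✓
  (0,3): δ = 16.35°  ✓
  (0,4): δ = 110.23°  ·
  (0,5): δ = 146.67°  ·
  (1,2): δ = 113.43°  ·
  (1,3): δ = 57.78°  ·
  (1,4): δ = 36.10°  ✓
  (1,5): δ = 72.53°  ·
  (2,3): δ = 124.36°  ·
  (2,4): δ = 30.48°  ✓
  (2,5): δ = 5.96°  ✓
  (3,4): δ = 86.12°  ·
  (3,5): δ = 49.68°  ·
  (4,5): δ = 143.56°  ·
antipodal pairs: 5

count = 5; pairs: (0,2), (0,3), (1,4), (2,4), (2,5)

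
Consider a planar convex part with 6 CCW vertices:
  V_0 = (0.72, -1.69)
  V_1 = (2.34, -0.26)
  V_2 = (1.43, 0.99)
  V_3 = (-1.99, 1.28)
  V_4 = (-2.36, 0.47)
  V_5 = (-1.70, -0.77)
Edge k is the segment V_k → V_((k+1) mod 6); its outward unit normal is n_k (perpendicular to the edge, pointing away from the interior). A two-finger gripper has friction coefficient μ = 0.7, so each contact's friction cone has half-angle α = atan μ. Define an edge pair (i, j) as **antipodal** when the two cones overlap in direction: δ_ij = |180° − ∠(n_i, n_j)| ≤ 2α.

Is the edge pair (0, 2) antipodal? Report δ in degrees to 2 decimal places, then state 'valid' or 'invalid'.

δ = 46.28°, valid

α = atan 0.7 = 34.99°;  2α = 69.98°
edge 0: e_0 = (+1.62, +1.43);  n_0 = (+0.6618, -0.7497)
edge 2: e_2 = (-3.42, +0.29);  n_2 = (+0.0845, +0.9964)
∠(n_0, n_2) = 133.72°
δ = |180° − 133.72°| = 46.28°
46.28° ≤ 2α = 69.98°  →  valid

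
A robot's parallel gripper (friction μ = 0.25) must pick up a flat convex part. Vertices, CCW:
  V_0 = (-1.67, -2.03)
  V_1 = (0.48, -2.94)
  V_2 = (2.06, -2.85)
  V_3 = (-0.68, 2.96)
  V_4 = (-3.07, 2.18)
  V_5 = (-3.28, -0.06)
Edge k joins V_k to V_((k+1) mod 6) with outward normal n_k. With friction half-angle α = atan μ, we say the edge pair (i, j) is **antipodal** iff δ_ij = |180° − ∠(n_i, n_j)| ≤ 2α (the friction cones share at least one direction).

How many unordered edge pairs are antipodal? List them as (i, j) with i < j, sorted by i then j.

count = 2; pairs: (1,3), (2,5)

α = atan 0.25 = 14.04°;  2α = 28.07°
n_0 = (-0.3898, -0.9209)
n_1 = (+0.0569, -0.9984)
n_2 = (+0.9045, +0.4265)
n_3 = (-0.3103, +0.9507)
n_4 = (-0.9956, +0.0933)
n_5 = (-0.7743, -0.6328)
  (0,1): δ = 153.80°  ·
  (0,2): δ = 41.81°  ·
  (0,3): δ = 41.02°  ·
  (0,4): δ = 107.58°  ·
  (0,5): δ = 152.20°  ·
  (1,2): δ = 68.01°  ·
  (1,3): δ = 14.81°  ✓
  (1,4): δ = 81.38°  ·
  (1,5): δ = 126.00°  ·
  (2,3): δ = 97.17°  ·
  (2,4): δ = 30.60°  ·
  (2,5): δ = 14.01°  ✓
  (3,4): δ = 113.43°  ·
  (3,5): δ = 68.82°  ·
  (4,5): δ = 135.39°  ·
antipodal pairs: 2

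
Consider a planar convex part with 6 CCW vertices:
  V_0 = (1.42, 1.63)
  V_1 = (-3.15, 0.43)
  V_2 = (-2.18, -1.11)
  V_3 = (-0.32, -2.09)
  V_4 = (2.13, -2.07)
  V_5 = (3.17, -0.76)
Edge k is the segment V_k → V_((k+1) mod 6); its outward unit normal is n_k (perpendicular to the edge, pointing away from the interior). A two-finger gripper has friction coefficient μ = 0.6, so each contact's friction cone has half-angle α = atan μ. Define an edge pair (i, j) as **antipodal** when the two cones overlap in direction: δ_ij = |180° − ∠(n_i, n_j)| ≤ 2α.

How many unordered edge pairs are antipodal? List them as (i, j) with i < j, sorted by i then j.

α = atan 0.6 = 30.96°;  2α = 61.93°
n_0 = (-0.2540, +0.9672)
n_1 = (-0.8461, -0.5330)
n_2 = (-0.4661, -0.8847)
n_3 = (+0.0082, -1.0000)
n_4 = (+0.7832, -0.6218)
n_5 = (+0.8068, +0.5908)
  (0,1): δ = 72.51°  ·
  (0,2): δ = 42.50°  ✓
  (0,3): δ = 14.24°  ✓
  (0,4): δ = 36.84°  ✓
  (0,5): δ = 111.50°  ·
  (1,2): δ = 149.99°  ·
  (1,3): δ = 121.74°  ·
  (1,4): δ = 70.65°  ·
  (1,5): δ = 4.01°  ✓
  (2,3): δ = 151.75°  ·
  (2,4): δ = 100.66°  ·
  (2,5): δ = 26.00°  ✓
  (3,4): δ = 128.91°  ·
  (3,5): δ = 54.26°  ✓
  (4,5): δ = 105.34°  ·
antipodal pairs: 6

count = 6; pairs: (0,2), (0,3), (0,4), (1,5), (2,5), (3,5)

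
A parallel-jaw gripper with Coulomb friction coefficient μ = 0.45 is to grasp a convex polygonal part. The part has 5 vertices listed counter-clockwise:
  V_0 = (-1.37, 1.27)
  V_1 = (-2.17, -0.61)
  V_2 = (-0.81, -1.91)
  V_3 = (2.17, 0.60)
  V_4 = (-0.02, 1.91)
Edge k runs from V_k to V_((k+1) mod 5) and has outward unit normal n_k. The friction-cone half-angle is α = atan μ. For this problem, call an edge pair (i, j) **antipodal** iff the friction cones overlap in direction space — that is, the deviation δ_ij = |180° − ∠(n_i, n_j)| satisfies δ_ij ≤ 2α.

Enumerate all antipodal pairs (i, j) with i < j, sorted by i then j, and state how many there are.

α = atan 0.45 = 24.23°;  2α = 48.46°
n_0 = (-0.9202, +0.3916)
n_1 = (-0.6910, -0.7229)
n_2 = (+0.6442, -0.7648)
n_3 = (+0.5133, +0.8582)
n_4 = (-0.4284, +0.9036)
  (0,1): δ = 110.66°  ·
  (0,2): δ = 26.84°  ✓
  (0,3): δ = 82.16°  ·
  (0,4): δ = 138.42°  ·
  (1,2): δ = 96.19°  ·
  (1,3): δ = 12.82°  ✓
  (1,4): δ = 69.07°  ·
  (2,3): δ = 70.99°  ·
  (2,4): δ = 14.74°  ✓
  (3,4): δ = 123.75°  ·
antipodal pairs: 3

count = 3; pairs: (0,2), (1,3), (2,4)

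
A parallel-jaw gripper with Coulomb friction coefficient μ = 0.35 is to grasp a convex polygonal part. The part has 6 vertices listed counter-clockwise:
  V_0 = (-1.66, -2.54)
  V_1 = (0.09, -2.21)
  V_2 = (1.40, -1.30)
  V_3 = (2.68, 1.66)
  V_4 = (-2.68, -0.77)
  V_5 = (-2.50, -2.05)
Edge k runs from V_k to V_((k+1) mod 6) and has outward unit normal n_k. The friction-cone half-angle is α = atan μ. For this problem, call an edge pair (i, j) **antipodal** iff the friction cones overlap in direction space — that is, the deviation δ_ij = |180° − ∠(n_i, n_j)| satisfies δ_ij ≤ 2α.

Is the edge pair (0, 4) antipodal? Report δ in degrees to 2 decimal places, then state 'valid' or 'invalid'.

α = atan 0.35 = 19.29°;  2α = 38.58°
edge 0: e_0 = (+1.75, +0.33);  n_0 = (+0.1853, -0.9827)
edge 4: e_4 = (+0.18, -1.28);  n_4 = (-0.9903, -0.1393)
∠(n_0, n_4) = 92.67°
δ = |180° − 92.67°| = 87.33°
87.33° > 2α = 38.58°  →  invalid

δ = 87.33°, invalid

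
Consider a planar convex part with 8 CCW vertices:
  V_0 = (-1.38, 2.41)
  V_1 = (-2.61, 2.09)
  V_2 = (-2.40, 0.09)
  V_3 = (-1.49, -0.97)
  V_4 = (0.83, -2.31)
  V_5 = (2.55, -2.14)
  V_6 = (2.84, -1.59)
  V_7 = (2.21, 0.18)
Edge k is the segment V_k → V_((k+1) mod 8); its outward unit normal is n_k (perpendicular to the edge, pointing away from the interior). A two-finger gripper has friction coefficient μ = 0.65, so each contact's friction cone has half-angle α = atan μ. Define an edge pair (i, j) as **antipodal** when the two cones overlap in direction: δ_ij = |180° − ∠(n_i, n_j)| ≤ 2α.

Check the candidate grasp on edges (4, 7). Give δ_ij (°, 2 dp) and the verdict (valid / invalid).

δ = 37.49°, valid

α = atan 0.65 = 33.02°;  2α = 66.05°
edge 4: e_4 = (+1.72, +0.17);  n_4 = (+0.0984, -0.9952)
edge 7: e_7 = (-3.59, +2.23);  n_7 = (+0.5277, +0.8495)
∠(n_4, n_7) = 142.51°
δ = |180° − 142.51°| = 37.49°
37.49° ≤ 2α = 66.05°  →  valid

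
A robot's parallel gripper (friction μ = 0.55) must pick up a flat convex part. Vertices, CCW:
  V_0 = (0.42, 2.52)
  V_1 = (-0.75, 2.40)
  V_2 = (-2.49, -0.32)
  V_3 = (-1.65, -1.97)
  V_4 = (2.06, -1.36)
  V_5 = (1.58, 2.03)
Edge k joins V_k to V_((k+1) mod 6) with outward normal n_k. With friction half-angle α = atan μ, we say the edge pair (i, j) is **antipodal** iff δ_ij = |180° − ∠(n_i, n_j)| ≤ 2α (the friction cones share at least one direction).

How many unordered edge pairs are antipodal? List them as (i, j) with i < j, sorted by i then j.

α = atan 0.55 = 28.81°;  2α = 57.62°
n_0 = (-0.1020, +0.9948)
n_1 = (-0.8424, +0.5389)
n_2 = (-0.8912, -0.4537)
n_3 = (+0.1622, -0.9868)
n_4 = (+0.9901, +0.1402)
n_5 = (+0.3891, +0.9212)
  (0,1): δ = 128.46°  ·
  (0,2): δ = 68.88°  ·
  (0,3): δ = 3.48°  ✓
  (0,4): δ = 92.20°  ·
  (0,5): δ = 151.24°  ·
  (1,2): δ = 120.41°  ·
  (1,3): δ = 48.06°  ✓
  (1,4): δ = 40.67°  ✓
  (1,5): δ = 99.71°  ·
  (2,3): δ = 107.64°  ·
  (2,4): δ = 18.92°  ✓
  (2,5): δ = 40.12°  ✓
  (3,4): δ = 91.28°  ·
  (3,5): δ = 32.24°  ✓
  (4,5): δ = 120.96°  ·
antipodal pairs: 6

count = 6; pairs: (0,3), (1,3), (1,4), (2,4), (2,5), (3,5)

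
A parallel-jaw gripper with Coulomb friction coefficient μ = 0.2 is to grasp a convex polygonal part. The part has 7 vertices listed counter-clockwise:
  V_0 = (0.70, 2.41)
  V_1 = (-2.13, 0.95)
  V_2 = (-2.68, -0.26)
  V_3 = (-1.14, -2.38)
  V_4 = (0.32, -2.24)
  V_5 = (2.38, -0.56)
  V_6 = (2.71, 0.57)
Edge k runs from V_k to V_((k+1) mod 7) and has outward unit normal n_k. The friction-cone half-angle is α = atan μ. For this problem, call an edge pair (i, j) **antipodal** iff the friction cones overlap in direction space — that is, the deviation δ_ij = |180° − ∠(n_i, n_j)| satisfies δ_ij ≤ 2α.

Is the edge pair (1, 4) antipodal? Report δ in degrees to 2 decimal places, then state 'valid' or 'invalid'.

α = atan 0.2 = 11.31°;  2α = 22.62°
edge 1: e_1 = (-0.55, -1.21);  n_1 = (-0.9104, +0.4138)
edge 4: e_4 = (+2.06, +1.68);  n_4 = (+0.6320, -0.7750)
∠(n_1, n_4) = 153.64°
δ = |180° − 153.64°| = 26.36°
26.36° > 2α = 22.62°  →  invalid

δ = 26.36°, invalid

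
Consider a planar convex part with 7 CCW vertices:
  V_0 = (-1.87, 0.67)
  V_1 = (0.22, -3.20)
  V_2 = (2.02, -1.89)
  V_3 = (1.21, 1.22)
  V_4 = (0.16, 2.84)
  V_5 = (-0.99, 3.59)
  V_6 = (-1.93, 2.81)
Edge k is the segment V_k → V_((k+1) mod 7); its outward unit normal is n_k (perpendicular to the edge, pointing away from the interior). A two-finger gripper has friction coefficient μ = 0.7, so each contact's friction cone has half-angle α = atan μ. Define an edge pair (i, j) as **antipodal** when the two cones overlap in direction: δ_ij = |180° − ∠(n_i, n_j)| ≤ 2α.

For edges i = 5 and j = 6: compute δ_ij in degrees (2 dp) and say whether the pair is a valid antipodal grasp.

δ = 128.08°, invalid

α = atan 0.7 = 34.99°;  2α = 69.98°
edge 5: e_5 = (-0.94, -0.78);  n_5 = (-0.6386, +0.7696)
edge 6: e_6 = (+0.06, -2.14);  n_6 = (-0.9996, -0.0280)
∠(n_5, n_6) = 51.92°
δ = |180° − 51.92°| = 128.08°
128.08° > 2α = 69.98°  →  invalid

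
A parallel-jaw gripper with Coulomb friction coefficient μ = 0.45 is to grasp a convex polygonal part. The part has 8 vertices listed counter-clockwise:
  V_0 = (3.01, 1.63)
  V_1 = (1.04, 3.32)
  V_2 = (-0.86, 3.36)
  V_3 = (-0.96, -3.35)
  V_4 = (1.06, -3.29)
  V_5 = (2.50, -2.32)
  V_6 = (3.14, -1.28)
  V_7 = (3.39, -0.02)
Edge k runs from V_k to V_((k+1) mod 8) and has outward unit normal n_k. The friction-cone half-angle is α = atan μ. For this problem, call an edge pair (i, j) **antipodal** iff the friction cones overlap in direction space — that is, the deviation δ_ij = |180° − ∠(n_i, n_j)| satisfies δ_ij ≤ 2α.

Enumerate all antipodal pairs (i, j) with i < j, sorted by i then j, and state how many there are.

count = 6; pairs: (0,3), (1,3), (1,4), (2,5), (2,6), (2,7)

α = atan 0.45 = 24.23°;  2α = 48.46°
n_0 = (+0.6511, +0.7590)
n_1 = (+0.0210, +0.9998)
n_2 = (-0.9999, +0.0149)
n_3 = (+0.0297, -0.9996)
n_4 = (+0.5587, -0.8294)
n_5 = (+0.8517, -0.5241)
n_6 = (+0.9809, -0.1946)
n_7 = (+0.9745, +0.2244)
  (0,1): δ = 140.58°  ·
  (0,2): δ = 50.23°  ·
  (0,3): δ = 42.33°  ✓
  (0,4): δ = 74.59°  ·
  (0,5): δ = 99.02°  ·
  (0,6): δ = 119.40°  ·
  (0,7): δ = 143.59°  ·
  (1,2): δ = 89.65°  ·
  (1,3): δ = 2.91°  ✓
  (1,4): δ = 35.17°  ✓
  (1,5): δ = 59.60°  ·
  (1,6): δ = 79.98°  ·
  (1,7): δ = 104.18°  ·
  (2,3): δ = 87.44°  ·
  (2,4): δ = 55.18°  ·
  (2,5): δ = 30.75°  ✓
  (2,6): δ = 10.37°  ✓
  (2,7): δ = 13.82°  ✓
  (3,4): δ = 147.74°  ·
  (3,5): δ = 123.31°  ·
  (3,6): δ = 102.92°  ·
  (3,7): δ = 78.73°  ·
  (4,5): δ = 155.57°  ·
  (4,6): δ = 135.19°  ·
  (4,7): δ = 111.00°  ·
  (5,6): δ = 159.61°  ·
  (5,7): δ = 135.42°  ·
  (6,7): δ = 155.81°  ·
antipodal pairs: 6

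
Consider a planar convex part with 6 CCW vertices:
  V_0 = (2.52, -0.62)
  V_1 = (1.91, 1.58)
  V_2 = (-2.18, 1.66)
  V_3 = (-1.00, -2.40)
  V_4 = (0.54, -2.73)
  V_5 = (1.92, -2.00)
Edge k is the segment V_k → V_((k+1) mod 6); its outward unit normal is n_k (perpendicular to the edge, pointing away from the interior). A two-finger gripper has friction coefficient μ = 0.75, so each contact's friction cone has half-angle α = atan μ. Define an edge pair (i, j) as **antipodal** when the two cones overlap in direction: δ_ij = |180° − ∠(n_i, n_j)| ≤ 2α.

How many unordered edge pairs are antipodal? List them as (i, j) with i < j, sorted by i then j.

count = 7; pairs: (0,2), (0,3), (1,2), (1,3), (1,4), (1,5), (2,5)

α = atan 0.75 = 36.87°;  2α = 73.74°
n_0 = (+0.9636, +0.2672)
n_1 = (+0.0196, +0.9998)
n_2 = (-0.9603, -0.2791)
n_3 = (-0.2095, -0.9778)
n_4 = (+0.4676, -0.8839)
n_5 = (+0.9171, -0.3987)
  (0,1): δ = 106.62°  ·
  (0,2): δ = 0.71°  ✓
  (0,3): δ = 62.41°  ✓
  (0,4): δ = 102.38°  ·
  (0,5): δ = 141.00°  ·
  (1,2): δ = 72.67°  ✓
  (1,3): δ = 10.97°  ✓
  (1,4): δ = 29.00°  ✓
  (1,5): δ = 67.62°  ✓
  (2,3): δ = 118.30°  ·
  (2,4): δ = 78.33°  ·
  (2,5): δ = 39.70°  ✓
  (3,4): δ = 140.03°  ·
  (3,5): δ = 101.40°  ·
  (4,5): δ = 141.38°  ·
antipodal pairs: 7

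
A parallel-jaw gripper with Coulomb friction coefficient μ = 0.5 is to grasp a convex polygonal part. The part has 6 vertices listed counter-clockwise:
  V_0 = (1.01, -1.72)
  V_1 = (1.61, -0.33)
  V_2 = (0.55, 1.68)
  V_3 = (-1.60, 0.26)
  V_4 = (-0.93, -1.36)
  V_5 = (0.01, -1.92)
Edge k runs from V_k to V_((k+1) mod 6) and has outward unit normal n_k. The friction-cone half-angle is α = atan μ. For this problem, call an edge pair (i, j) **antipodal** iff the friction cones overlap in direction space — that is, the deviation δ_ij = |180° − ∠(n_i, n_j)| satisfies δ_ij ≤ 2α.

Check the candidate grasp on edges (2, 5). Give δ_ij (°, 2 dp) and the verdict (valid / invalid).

δ = 22.13°, valid

α = atan 0.5 = 26.57°;  2α = 53.13°
edge 2: e_2 = (-2.15, -1.42);  n_2 = (-0.5511, +0.8344)
edge 5: e_5 = (+1.00, +0.20);  n_5 = (+0.1961, -0.9806)
∠(n_2, n_5) = 157.87°
δ = |180° − 157.87°| = 22.13°
22.13° ≤ 2α = 53.13°  →  valid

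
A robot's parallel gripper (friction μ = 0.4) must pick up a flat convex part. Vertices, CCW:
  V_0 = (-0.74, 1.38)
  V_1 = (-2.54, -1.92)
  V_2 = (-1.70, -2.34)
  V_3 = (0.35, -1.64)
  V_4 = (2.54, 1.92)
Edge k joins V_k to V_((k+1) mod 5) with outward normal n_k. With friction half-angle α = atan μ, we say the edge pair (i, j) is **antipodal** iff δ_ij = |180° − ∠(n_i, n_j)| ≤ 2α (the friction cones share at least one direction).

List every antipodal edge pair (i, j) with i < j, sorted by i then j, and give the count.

α = atan 0.4 = 21.80°;  2α = 43.60°
n_0 = (-0.8779, +0.4789)
n_1 = (-0.4472, -0.8944)
n_2 = (+0.3231, -0.9463)
n_3 = (+0.8517, -0.5240)
n_4 = (-0.1624, +0.9867)
  (0,1): δ = 87.95°  ·
  (0,2): δ = 42.54°  ✓
  (0,3): δ = 2.99°  ✓
  (0,4): δ = 127.96°  ·
  (1,2): δ = 134.58°  ·
  (1,3): δ = 95.03°  ·
  (1,4): δ = 35.91°  ✓
  (2,3): δ = 140.45°  ·
  (2,4): δ = 9.50°  ✓
  (3,4): δ = 49.05°  ·
antipodal pairs: 4

count = 4; pairs: (0,2), (0,3), (1,4), (2,4)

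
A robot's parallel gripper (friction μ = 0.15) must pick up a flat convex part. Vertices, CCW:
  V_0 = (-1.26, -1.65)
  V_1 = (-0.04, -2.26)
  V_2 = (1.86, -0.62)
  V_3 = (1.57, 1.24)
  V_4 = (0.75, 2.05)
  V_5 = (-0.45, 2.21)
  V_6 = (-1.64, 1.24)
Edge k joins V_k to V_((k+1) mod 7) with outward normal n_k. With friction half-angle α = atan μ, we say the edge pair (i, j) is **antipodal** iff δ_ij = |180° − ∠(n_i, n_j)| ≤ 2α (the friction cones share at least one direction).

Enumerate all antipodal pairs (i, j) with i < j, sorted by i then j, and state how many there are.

count = 2; pairs: (1,5), (2,6)

α = atan 0.15 = 8.53°;  2α = 17.06°
n_0 = (-0.4472, -0.8944)
n_1 = (+0.6534, -0.7570)
n_2 = (+0.9881, +0.1541)
n_3 = (+0.7028, +0.7114)
n_4 = (+0.1322, +0.9912)
n_5 = (-0.6318, +0.7751)
n_6 = (-0.9915, -0.1304)
  (0,1): δ = 112.64°  ·
  (0,2): δ = 54.57°  ·
  (0,3): δ = 18.08°  ·
  (0,4): δ = 18.97°  ·
  (0,5): δ = 65.75°  ·
  (0,6): δ = 124.06°  ·
  (1,2): δ = 121.94°  ·
  (1,3): δ = 85.45°  ·
  (1,4): δ = 48.39°  ·
  (1,5): δ = 1.62°  ✓
  (1,6): δ = 56.69°  ·
  (2,3): δ = 143.51°  ·
  (2,4): δ = 106.46°  ·
  (2,5): δ = 59.68°  ·
  (2,6): δ = 1.37°  ✓
  (3,4): δ = 142.95°  ·
  (3,5): δ = 96.17°  ·
  (3,6): δ = 37.86°  ·
  (4,5): δ = 133.22°  ·
  (4,6): δ = 74.91°  ·
  (5,6): δ = 121.69°  ·
antipodal pairs: 2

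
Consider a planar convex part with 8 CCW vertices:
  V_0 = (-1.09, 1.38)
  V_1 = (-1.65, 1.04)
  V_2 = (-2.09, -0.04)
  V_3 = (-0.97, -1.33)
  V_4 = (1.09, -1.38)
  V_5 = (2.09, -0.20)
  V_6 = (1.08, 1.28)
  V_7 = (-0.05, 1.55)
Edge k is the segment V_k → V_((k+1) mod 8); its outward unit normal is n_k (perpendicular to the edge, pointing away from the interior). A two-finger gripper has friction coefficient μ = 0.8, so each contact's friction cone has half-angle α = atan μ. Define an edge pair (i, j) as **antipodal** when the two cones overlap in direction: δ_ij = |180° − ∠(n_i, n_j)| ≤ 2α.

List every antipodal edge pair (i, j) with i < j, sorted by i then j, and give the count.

count = 13; pairs: (0,3), (0,4), (1,3), (1,4), (1,5), (2,5), (2,6), (2,7), (3,5), (3,6), (3,7), (4,6), (4,7)

α = atan 0.8 = 38.66°;  2α = 77.32°
n_0 = (-0.5190, +0.8548)
n_1 = (-0.9261, +0.3773)
n_2 = (-0.7551, -0.6556)
n_3 = (-0.0243, -0.9997)
n_4 = (+0.7629, -0.6465)
n_5 = (+0.8260, +0.5637)
n_6 = (+0.2324, +0.9726)
n_7 = (-0.1613, +0.9869)
  (0,1): δ = 143.43°  ·
  (0,2): δ = 80.30°  ·
  (0,3): δ = 32.65°  ✓
  (0,4): δ = 18.46°  ✓
  (0,5): δ = 93.05°  ·
  (0,6): δ = 135.30°  ·
  (0,7): δ = 158.02°  ·
  (1,2): δ = 116.87°  ·
  (1,3): δ = 69.22°  ✓
  (1,4): δ = 18.11°  ✓
  (1,5): δ = 56.48°  ✓
  (1,6): δ = 98.73°  ·
  (1,7): δ = 121.45°  ·
  (2,3): δ = 132.36°  ·
  (2,4): δ = 81.24°  ·
  (2,5): δ = 6.65°  ✓
  (2,6): δ = 35.60°  ✓
  (2,7): δ = 58.32°  ✓
  (3,4): δ = 128.89°  ·
  (3,5): δ = 54.30°  ✓
  (3,6): δ = 12.05°  ✓
  (3,7): δ = 10.67°  ✓
  (4,5): δ = 105.41°  ·
  (4,6): δ = 63.16°  ✓
  (4,7): δ = 40.44°  ✓
  (5,6): δ = 137.75°  ·
  (5,7): δ = 115.03°  ·
  (6,7): δ = 157.28°  ·
antipodal pairs: 13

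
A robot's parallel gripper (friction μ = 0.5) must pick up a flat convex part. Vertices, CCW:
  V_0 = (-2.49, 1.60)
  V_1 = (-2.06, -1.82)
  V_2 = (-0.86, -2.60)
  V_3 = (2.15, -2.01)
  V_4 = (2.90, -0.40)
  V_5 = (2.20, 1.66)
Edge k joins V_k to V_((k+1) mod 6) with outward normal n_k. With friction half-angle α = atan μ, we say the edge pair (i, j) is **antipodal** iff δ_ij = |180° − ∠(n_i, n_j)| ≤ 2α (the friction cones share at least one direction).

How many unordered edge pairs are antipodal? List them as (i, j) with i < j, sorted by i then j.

α = atan 0.5 = 26.57°;  2α = 53.13°
n_0 = (-0.9922, -0.1247)
n_1 = (-0.5450, -0.8384)
n_2 = (+0.1924, -0.9813)
n_3 = (+0.9065, -0.4223)
n_4 = (+0.9468, +0.3217)
n_5 = (-0.0128, +0.9999)
  (0,1): δ = 130.19°  ·
  (0,2): δ = 86.08°  ·
  (0,3): δ = 32.14°  ✓
  (0,4): δ = 11.60°  ✓
  (0,5): δ = 83.57°  ·
  (1,2): δ = 135.89°  ·
  (1,3): δ = 81.95°  ·
  (1,4): δ = 38.21°  ✓
  (1,5): δ = 33.76°  ✓
  (2,3): δ = 126.07°  ·
  (2,4): δ = 82.32°  ·
  (2,5): δ = 10.36°  ✓
  (3,4): δ = 136.25°  ·
  (3,5): δ = 64.29°  ·
  (4,5): δ = 108.04°  ·
antipodal pairs: 5

count = 5; pairs: (0,3), (0,4), (1,4), (1,5), (2,5)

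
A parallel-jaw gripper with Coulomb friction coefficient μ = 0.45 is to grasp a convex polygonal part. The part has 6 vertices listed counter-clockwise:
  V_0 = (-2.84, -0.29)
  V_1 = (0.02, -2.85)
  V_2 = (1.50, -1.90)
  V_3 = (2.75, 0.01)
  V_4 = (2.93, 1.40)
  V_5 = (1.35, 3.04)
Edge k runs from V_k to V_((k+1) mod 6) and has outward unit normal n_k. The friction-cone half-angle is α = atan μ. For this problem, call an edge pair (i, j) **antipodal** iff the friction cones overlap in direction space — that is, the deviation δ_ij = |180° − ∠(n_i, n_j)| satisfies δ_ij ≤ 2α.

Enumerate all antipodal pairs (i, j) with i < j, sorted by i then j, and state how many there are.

count = 4; pairs: (0,4), (1,5), (2,5), (3,5)

α = atan 0.45 = 24.23°;  2α = 48.46°
n_0 = (-0.6669, -0.7451)
n_1 = (+0.5402, -0.8415)
n_2 = (+0.8367, -0.5476)
n_3 = (+0.9917, -0.1284)
n_4 = (+0.7202, +0.6938)
n_5 = (-0.6222, +0.7829)
  (0,1): δ = 105.47°  ·
  (0,2): δ = 81.37°  ·
  (0,3): δ = 55.55°  ·
  (0,4): δ = 4.24°  ✓
  (0,5): δ = 80.31°  ·
  (1,2): δ = 155.90°  ·
  (1,3): δ = 130.07°  ·
  (1,4): δ = 78.76°  ·
  (1,5): δ = 5.78°  ✓
  (2,3): δ = 154.18°  ·
  (2,4): δ = 102.86°  ·
  (2,5): δ = 18.32°  ✓
  (3,4): δ = 128.69°  ·
  (3,5): δ = 44.15°  ✓
  (4,5): δ = 95.46°  ·
antipodal pairs: 4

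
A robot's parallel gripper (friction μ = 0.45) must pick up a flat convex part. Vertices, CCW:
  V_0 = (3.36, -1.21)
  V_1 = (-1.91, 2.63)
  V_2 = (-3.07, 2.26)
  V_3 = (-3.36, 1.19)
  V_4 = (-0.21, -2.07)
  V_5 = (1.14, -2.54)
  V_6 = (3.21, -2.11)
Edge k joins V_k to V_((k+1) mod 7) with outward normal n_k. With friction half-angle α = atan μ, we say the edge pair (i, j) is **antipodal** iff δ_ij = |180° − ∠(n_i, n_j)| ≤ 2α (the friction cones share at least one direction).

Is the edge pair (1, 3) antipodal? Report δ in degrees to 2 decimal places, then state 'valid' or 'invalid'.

α = atan 0.45 = 24.23°;  2α = 48.46°
edge 1: e_1 = (-1.16, -0.37);  n_1 = (-0.3039, +0.9527)
edge 3: e_3 = (+3.15, -3.26);  n_3 = (-0.7191, -0.6949)
∠(n_1, n_3) = 116.33°
δ = |180° − 116.33°| = 63.67°
63.67° > 2α = 48.46°  →  invalid

δ = 63.67°, invalid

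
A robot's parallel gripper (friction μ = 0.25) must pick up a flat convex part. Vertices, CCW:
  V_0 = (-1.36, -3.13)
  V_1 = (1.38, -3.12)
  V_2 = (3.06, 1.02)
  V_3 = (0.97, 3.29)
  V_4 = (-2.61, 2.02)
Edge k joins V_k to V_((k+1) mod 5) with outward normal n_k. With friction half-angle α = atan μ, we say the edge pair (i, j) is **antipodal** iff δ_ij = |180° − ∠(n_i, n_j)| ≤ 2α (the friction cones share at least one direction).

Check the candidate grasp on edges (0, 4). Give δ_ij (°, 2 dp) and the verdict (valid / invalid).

α = atan 0.25 = 14.04°;  2α = 28.07°
edge 0: e_0 = (+2.74, +0.01);  n_0 = (+0.0036, -1.0000)
edge 4: e_4 = (+1.25, -5.15);  n_4 = (-0.9718, -0.2359)
∠(n_0, n_4) = 76.57°
δ = |180° − 76.57°| = 103.43°
103.43° > 2α = 28.07°  →  invalid

δ = 103.43°, invalid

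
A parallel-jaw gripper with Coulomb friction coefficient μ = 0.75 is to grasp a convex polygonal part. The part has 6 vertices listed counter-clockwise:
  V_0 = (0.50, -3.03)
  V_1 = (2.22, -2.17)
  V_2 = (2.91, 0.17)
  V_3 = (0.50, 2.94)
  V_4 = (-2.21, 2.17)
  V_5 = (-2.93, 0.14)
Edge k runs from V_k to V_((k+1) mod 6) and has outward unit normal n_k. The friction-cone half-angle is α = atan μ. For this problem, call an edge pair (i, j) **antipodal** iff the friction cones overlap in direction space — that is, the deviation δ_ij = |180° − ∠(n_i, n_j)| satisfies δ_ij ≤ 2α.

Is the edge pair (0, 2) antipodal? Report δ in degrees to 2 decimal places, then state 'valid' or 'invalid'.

α = atan 0.75 = 36.87°;  2α = 73.74°
edge 0: e_0 = (+1.72, +0.86);  n_0 = (+0.4472, -0.8944)
edge 2: e_2 = (-2.41, +2.77);  n_2 = (+0.7544, +0.6564)
∠(n_0, n_2) = 104.46°
δ = |180° − 104.46°| = 75.54°
75.54° > 2α = 73.74°  →  invalid

δ = 75.54°, invalid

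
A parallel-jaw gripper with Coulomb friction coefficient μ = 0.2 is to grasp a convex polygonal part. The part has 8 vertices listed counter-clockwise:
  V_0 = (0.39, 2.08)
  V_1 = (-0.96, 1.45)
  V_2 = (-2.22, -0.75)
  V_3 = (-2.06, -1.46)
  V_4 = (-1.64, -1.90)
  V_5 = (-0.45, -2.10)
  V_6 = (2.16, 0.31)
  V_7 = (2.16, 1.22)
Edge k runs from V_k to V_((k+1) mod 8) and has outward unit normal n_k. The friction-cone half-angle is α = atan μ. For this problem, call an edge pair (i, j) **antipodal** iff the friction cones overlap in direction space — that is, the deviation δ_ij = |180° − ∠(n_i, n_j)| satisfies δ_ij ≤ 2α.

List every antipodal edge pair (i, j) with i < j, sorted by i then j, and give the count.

α = atan 0.2 = 11.31°;  2α = 22.62°
n_0 = (-0.4229, +0.9062)
n_1 = (-0.8678, +0.4970)
n_2 = (-0.9755, -0.2198)
n_3 = (-0.7234, -0.6905)
n_4 = (-0.1657, -0.9862)
n_5 = (+0.6784, -0.7347)
n_6 = (+1.0000, -0.0000)
n_7 = (+0.4370, +0.8995)
  (0,1): δ = 144.82°  ·
  (0,2): δ = 102.32°  ·
  (0,3): δ = 71.35°  ·
  (0,4): δ = 34.56°  ·
  (0,5): δ = 17.70°  ✓
  (0,6): δ = 64.98°  ·
  (0,7): δ = 129.07°  ·
  (1,2): δ = 137.50°  ·
  (1,3): δ = 106.53°  ·
  (1,4): δ = 69.74°  ·
  (1,5): δ = 17.48°  ✓
  (1,6): δ = 29.80°  ·
  (1,7): δ = 93.89°  ·
  (2,3): δ = 149.03°  ·
  (2,4): δ = 112.24°  ·
  (2,5): δ = 59.98°  ·
  (2,6): δ = 12.70°  ✓
  (2,7): δ = 51.39°  ·
  (3,4): δ = 143.21°  ·
  (3,5): δ = 90.95°  ·
  (3,6): δ = 43.67°  ·
  (3,7): δ = 20.42°  ✓
  (4,5): δ = 127.74°  ·
  (4,6): δ = 80.46°  ·
  (4,7): δ = 16.37°  ✓
  (5,6): δ = 132.72°  ·
  (5,7): δ = 68.63°  ·
  (6,7): δ = 115.91°  ·
antipodal pairs: 5

count = 5; pairs: (0,5), (1,5), (2,6), (3,7), (4,7)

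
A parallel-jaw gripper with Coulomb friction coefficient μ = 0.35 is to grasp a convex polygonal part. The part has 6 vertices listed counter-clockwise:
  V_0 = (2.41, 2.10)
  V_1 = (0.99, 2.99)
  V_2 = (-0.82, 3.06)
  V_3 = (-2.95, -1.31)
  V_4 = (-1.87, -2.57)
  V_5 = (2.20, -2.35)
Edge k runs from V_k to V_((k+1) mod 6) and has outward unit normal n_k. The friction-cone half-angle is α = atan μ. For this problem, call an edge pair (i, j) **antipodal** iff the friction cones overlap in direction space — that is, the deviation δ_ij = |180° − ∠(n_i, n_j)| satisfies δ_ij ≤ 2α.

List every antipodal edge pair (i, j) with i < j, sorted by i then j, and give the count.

count = 4; pairs: (0,3), (0,4), (1,4), (2,5)

α = atan 0.35 = 19.29°;  2α = 38.58°
n_0 = (+0.5311, +0.8473)
n_1 = (+0.0386, +0.9993)
n_2 = (-0.8989, +0.4381)
n_3 = (-0.7593, -0.6508)
n_4 = (+0.0540, -0.9985)
n_5 = (+0.9989, -0.0471)
  (0,1): δ = 150.14°  ·
  (0,2): δ = 83.91°  ·
  (0,3): δ = 17.32°  ✓
  (0,4): δ = 35.17°  ✓
  (0,5): δ = 119.38°  ·
  (1,2): δ = 113.77°  ·
  (1,3): δ = 47.18°  ·
  (1,4): δ = 5.31°  ✓
  (1,5): δ = 89.51°  ·
  (2,3): δ = 113.41°  ·
  (2,4): δ = 60.92°  ·
  (2,5): δ = 23.28°  ✓
  (3,4): δ = 127.51°  ·
  (3,5): δ = 43.30°  ·
  (4,5): δ = 95.80°  ·
antipodal pairs: 4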